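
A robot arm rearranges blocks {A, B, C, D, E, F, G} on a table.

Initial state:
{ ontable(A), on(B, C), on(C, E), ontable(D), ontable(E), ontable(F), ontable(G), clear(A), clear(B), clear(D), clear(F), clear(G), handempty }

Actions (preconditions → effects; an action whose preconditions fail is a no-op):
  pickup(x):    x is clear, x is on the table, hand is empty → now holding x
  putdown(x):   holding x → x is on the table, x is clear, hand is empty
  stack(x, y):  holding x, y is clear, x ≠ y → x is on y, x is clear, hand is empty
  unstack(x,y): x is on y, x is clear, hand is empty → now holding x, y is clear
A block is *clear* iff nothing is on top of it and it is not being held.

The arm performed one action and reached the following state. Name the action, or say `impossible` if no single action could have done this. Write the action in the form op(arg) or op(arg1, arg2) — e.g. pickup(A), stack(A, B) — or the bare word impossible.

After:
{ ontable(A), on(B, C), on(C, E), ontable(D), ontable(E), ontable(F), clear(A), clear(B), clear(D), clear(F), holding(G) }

target: towers=[A; D; E/C/B; F] holding=G
     unstack(B, C) → towers=[A; D; E/C; F; G] holding=B
         pickup(F) → towers=[A; D; E/C/B; G] holding=F
         pickup(G) → towers=[A; D; E/C/B; F] holding=G  ← match
         pickup(D) → towers=[A; E/C/B; F; G] holding=D
         pickup(A) → towers=[D; E/C/B; F; G] holding=A

pickup(G)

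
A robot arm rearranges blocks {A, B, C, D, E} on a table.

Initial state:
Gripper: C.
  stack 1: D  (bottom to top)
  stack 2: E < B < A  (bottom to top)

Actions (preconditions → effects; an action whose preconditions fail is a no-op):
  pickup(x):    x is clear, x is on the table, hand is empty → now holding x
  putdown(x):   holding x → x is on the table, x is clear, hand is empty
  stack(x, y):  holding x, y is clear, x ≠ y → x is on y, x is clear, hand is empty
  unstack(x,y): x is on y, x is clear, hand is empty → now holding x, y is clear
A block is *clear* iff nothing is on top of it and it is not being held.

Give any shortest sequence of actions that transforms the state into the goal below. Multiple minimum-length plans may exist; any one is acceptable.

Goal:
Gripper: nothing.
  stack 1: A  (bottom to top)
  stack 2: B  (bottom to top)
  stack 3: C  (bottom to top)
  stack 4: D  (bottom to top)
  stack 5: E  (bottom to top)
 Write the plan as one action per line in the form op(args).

step 1 (putdown(C)): towers=[C; D; E/B/A] holding=-
step 2 (unstack(A, B)): towers=[C; D; E/B] holding=A
step 3 (putdown(A)): towers=[A; C; D; E/B] holding=-
step 4 (unstack(B, E)): towers=[A; C; D; E] holding=B
step 5 (putdown(B)): towers=[A; B; C; D; E] holding=-
goal check: towers=[A; B; C; D; E] holding=- — reached (length 5, optimal by BFS)

putdown(C)
unstack(A, B)
putdown(A)
unstack(B, E)
putdown(B)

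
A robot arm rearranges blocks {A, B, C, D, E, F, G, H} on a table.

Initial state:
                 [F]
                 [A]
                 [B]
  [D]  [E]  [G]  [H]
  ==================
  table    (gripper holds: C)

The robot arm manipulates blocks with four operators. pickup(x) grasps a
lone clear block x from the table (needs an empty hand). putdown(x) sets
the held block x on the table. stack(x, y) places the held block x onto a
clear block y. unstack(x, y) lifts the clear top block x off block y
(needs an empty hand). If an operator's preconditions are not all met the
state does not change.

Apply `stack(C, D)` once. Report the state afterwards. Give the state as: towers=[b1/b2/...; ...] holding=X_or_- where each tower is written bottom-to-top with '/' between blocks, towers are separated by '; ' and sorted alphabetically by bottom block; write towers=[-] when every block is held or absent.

towers=[D/C; E; G; H/B/A/F] holding=-

before: towers=[D; E; G; H/B/A/F] holding=C
pre[stack(C, D)]: holding(C) ok, clear(D) ok, C≠D ok
all met → apply stack(C, D)
after:  towers=[D/C; E; G; H/B/A/F] holding=-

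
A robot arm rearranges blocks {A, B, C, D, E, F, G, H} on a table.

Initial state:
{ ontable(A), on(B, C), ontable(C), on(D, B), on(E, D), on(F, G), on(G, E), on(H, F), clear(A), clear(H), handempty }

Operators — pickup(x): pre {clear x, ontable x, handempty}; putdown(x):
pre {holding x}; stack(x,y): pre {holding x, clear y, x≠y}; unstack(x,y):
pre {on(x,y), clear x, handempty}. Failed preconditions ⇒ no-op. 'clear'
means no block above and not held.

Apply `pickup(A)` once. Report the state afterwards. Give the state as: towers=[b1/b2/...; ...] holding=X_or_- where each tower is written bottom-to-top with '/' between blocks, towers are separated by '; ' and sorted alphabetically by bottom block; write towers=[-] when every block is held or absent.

towers=[C/B/D/E/G/F/H] holding=A

before: towers=[A; C/B/D/E/G/F/H] holding=-
pre[pickup(A)]: clear(A) yes, ontable(A) yes, handempty yes
all met → apply pickup(A)
after:  towers=[C/B/D/E/G/F/H] holding=A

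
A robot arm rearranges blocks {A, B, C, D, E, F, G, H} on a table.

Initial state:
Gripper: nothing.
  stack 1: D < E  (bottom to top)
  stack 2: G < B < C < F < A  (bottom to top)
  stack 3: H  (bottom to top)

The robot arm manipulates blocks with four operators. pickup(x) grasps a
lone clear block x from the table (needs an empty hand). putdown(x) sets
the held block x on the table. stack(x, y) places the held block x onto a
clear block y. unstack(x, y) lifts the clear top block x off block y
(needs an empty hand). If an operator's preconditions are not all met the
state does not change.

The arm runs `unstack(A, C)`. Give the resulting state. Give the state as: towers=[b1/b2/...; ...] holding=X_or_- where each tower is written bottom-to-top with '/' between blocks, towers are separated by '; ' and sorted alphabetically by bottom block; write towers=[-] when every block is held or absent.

towers=[D/E; G/B/C/F/A; H] holding=-

before: towers=[D/E; G/B/C/F/A; H] holding=-
pre[unstack(A, C)]: on(A,C) no, clear(A) yes, handempty yes
on(A,C) unmet → unstack(A, C) is a no-op
after:  towers=[D/E; G/B/C/F/A; H] holding=-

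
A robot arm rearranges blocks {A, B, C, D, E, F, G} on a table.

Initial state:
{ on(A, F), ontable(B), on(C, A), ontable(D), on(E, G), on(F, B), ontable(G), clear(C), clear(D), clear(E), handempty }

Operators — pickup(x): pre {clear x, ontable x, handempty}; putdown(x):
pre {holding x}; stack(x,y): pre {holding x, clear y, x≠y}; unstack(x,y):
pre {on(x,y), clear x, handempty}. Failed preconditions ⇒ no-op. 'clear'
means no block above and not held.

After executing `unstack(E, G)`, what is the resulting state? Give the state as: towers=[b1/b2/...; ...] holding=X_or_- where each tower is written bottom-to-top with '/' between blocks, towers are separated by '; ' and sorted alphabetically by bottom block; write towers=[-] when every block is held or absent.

before: towers=[B/F/A/C; D; G/E] holding=-
pre[unstack(E, G)]: on(E,G) ok, clear(E) ok, handempty ok
all met → apply unstack(E, G)
after:  towers=[B/F/A/C; D; G] holding=E

towers=[B/F/A/C; D; G] holding=E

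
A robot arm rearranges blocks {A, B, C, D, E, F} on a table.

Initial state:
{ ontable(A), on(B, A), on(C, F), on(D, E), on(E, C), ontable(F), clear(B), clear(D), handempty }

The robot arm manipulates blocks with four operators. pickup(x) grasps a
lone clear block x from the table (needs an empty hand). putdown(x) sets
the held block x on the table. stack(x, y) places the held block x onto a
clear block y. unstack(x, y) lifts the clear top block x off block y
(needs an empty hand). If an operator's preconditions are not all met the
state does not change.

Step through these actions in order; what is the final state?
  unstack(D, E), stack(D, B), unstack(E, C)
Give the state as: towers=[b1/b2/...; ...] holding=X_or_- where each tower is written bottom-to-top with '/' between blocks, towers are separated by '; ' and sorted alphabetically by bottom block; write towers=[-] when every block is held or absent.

towers=[A/B/D; F/C] holding=E

step 1 (unstack(D, E)): towers=[A/B; F/C/E] holding=D
step 2 (stack(D, B)): towers=[A/B/D; F/C/E] holding=-
step 3 (unstack(E, C)): towers=[A/B/D; F/C] holding=E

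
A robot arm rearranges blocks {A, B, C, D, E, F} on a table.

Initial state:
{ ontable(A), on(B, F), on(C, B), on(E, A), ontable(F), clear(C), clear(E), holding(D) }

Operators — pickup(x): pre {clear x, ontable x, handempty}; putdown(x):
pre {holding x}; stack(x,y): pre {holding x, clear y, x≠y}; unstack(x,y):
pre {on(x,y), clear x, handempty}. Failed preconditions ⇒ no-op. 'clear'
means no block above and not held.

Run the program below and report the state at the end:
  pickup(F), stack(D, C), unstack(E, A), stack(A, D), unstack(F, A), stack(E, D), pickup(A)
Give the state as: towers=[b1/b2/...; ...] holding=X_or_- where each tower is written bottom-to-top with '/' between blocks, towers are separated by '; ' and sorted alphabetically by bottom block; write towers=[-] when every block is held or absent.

step 1 (pickup(F)) [no-op]: towers=[A/E; F/B/C] holding=D
step 2 (stack(D, C)): towers=[A/E; F/B/C/D] holding=-
step 3 (unstack(E, A)): towers=[A; F/B/C/D] holding=E
step 4 (stack(A, D)) [no-op]: towers=[A; F/B/C/D] holding=E
step 5 (unstack(F, A)) [no-op]: towers=[A; F/B/C/D] holding=E
step 6 (stack(E, D)): towers=[A; F/B/C/D/E] holding=-
step 7 (pickup(A)): towers=[F/B/C/D/E] holding=A

towers=[F/B/C/D/E] holding=A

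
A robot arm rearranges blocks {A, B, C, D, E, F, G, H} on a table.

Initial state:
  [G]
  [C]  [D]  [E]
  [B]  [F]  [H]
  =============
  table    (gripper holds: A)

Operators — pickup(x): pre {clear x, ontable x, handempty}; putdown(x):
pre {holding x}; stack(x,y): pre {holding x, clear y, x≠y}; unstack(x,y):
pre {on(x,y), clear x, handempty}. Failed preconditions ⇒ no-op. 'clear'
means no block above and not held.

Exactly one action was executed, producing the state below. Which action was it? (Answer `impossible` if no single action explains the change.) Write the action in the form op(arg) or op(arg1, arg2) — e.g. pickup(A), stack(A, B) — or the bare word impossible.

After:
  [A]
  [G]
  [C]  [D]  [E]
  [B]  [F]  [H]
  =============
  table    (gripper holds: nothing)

stack(A, G)

target: towers=[B/C/G/A; F/D; H/E] holding=-
        putdown(A) → towers=[A; B/C/G; F/D; H/E] holding=-
       stack(A, G) → towers=[B/C/G/A; F/D; H/E] holding=-  ← match
       stack(A, E) → towers=[B/C/G; F/D; H/E/A] holding=-
       stack(A, D) → towers=[B/C/G; F/D/A; H/E] holding=-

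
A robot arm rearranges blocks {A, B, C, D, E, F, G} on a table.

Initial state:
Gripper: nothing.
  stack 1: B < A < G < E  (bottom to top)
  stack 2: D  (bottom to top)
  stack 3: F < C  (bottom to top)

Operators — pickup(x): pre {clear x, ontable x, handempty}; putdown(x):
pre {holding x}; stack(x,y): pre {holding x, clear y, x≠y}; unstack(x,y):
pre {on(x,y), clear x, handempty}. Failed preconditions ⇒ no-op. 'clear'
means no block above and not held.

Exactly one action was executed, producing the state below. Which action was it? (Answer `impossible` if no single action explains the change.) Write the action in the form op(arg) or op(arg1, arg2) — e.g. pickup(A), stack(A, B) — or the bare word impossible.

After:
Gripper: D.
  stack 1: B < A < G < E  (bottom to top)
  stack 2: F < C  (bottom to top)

target: towers=[B/A/G/E; F/C] holding=D
         pickup(D) → towers=[B/A/G/E; F/C] holding=D  ← match
     unstack(E, G) → towers=[B/A/G; D; F/C] holding=E
     unstack(C, F) → towers=[B/A/G/E; D; F] holding=C

pickup(D)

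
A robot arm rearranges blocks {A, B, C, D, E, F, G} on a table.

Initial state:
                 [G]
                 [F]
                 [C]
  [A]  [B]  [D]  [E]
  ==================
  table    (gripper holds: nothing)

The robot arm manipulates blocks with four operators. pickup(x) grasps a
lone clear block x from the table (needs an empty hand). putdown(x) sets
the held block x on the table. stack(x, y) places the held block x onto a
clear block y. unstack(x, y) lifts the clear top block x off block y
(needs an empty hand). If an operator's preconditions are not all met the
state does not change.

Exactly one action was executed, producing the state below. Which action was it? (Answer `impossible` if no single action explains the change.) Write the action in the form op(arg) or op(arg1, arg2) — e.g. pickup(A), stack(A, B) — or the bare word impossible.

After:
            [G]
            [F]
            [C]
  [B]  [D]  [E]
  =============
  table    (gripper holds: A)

pickup(A)

target: towers=[B; D; E/C/F/G] holding=A
         pickup(B) → towers=[A; D; E/C/F/G] holding=B
     unstack(G, F) → towers=[A; B; D; E/C/F] holding=G
         pickup(D) → towers=[A; B; E/C/F/G] holding=D
         pickup(A) → towers=[B; D; E/C/F/G] holding=A  ← match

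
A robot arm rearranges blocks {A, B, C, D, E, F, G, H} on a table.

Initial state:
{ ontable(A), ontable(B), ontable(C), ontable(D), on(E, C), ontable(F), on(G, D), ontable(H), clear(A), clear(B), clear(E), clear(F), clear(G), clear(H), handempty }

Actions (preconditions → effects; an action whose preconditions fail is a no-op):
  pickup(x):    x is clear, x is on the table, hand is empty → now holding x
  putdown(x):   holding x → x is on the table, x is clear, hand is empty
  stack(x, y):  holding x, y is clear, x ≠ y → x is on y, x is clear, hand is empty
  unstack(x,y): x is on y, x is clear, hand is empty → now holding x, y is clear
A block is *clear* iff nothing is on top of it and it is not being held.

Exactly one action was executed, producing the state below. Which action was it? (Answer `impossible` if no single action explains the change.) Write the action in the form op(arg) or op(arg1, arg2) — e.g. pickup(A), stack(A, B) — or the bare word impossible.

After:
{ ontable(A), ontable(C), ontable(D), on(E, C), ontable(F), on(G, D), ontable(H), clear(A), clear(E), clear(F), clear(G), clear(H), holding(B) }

pickup(B)

target: towers=[A; C/E; D/G; F; H] holding=B
     unstack(G, D) → towers=[A; B; C/E; D; F; H] holding=G
         pickup(A) → towers=[B; C/E; D/G; F; H] holding=A
     unstack(E, C) → towers=[A; B; C; D/G; F; H] holding=E
         pickup(H) → towers=[A; B; C/E; D/G; F] holding=H
         pickup(B) → towers=[A; C/E; D/G; F; H] holding=B  ← match
         pickup(F) → towers=[A; B; C/E; D/G; H] holding=F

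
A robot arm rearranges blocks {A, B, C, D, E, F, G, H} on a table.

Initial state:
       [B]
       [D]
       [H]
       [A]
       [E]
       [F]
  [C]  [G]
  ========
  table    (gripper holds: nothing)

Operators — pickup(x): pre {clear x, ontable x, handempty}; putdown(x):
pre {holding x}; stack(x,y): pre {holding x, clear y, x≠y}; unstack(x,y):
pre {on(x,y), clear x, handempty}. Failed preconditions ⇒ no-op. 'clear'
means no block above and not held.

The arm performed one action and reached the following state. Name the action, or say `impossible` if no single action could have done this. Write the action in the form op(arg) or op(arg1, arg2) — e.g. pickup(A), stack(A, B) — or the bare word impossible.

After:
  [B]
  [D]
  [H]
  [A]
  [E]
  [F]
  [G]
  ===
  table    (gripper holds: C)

target: towers=[G/F/E/A/H/D/B] holding=C
     unstack(B, D) → towers=[C; G/F/E/A/H/D] holding=B
         pickup(C) → towers=[G/F/E/A/H/D/B] holding=C  ← match

pickup(C)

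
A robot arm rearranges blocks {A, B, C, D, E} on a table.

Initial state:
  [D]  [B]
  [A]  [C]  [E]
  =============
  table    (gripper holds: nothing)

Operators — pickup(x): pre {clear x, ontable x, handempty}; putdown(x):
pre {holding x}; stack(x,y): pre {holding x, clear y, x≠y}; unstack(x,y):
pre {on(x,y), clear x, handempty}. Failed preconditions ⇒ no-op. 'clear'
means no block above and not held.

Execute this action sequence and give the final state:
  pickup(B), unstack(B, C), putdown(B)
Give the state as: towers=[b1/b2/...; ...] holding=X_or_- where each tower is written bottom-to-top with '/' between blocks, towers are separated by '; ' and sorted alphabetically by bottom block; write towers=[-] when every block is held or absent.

step 1 (pickup(B)) [no-op]: towers=[A/D; C/B; E] holding=-
step 2 (unstack(B, C)): towers=[A/D; C; E] holding=B
step 3 (putdown(B)): towers=[A/D; B; C; E] holding=-

towers=[A/D; B; C; E] holding=-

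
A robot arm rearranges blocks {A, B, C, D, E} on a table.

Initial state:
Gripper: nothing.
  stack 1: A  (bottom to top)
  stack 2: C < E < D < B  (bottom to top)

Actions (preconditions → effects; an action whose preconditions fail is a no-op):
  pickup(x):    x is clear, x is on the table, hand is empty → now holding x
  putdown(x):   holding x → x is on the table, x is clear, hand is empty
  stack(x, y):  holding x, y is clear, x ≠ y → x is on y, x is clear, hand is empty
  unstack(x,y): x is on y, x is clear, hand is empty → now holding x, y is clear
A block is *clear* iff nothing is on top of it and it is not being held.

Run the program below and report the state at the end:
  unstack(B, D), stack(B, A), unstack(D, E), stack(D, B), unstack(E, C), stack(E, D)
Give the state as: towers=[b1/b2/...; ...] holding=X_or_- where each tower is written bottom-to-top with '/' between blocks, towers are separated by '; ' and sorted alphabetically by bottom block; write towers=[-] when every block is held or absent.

towers=[A/B/D/E; C] holding=-

step 1 (unstack(B, D)): towers=[A; C/E/D] holding=B
step 2 (stack(B, A)): towers=[A/B; C/E/D] holding=-
step 3 (unstack(D, E)): towers=[A/B; C/E] holding=D
step 4 (stack(D, B)): towers=[A/B/D; C/E] holding=-
step 5 (unstack(E, C)): towers=[A/B/D; C] holding=E
step 6 (stack(E, D)): towers=[A/B/D/E; C] holding=-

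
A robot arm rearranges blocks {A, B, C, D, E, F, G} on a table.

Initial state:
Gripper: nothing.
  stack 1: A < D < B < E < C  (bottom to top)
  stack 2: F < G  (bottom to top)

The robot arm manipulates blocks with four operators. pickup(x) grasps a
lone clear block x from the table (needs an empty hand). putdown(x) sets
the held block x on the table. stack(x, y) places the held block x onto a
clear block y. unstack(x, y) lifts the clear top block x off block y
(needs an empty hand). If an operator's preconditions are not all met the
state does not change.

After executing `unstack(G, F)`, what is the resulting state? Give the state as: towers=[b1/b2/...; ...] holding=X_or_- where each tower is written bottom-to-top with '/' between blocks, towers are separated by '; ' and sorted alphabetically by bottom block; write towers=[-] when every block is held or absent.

towers=[A/D/B/E/C; F] holding=G

before: towers=[A/D/B/E/C; F/G] holding=-
pre[unstack(G, F)]: on(G,F) ✓, clear(G) ✓, handempty ✓
all met → apply unstack(G, F)
after:  towers=[A/D/B/E/C; F] holding=G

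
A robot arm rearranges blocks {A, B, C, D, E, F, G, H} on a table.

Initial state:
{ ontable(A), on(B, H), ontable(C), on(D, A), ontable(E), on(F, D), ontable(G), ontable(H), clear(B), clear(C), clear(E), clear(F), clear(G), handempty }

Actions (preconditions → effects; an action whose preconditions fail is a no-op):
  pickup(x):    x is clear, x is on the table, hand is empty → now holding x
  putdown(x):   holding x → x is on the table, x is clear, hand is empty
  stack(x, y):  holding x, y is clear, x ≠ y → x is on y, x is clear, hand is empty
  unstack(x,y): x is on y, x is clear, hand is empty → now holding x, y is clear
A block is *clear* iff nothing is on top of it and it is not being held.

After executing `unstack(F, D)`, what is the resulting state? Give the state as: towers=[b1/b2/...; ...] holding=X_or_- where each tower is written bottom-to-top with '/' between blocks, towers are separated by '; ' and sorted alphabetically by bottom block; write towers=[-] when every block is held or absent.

before: towers=[A/D/F; C; E; G; H/B] holding=-
pre[unstack(F, D)]: on(F,D) yes, clear(F) yes, handempty yes
all met → apply unstack(F, D)
after:  towers=[A/D; C; E; G; H/B] holding=F

towers=[A/D; C; E; G; H/B] holding=F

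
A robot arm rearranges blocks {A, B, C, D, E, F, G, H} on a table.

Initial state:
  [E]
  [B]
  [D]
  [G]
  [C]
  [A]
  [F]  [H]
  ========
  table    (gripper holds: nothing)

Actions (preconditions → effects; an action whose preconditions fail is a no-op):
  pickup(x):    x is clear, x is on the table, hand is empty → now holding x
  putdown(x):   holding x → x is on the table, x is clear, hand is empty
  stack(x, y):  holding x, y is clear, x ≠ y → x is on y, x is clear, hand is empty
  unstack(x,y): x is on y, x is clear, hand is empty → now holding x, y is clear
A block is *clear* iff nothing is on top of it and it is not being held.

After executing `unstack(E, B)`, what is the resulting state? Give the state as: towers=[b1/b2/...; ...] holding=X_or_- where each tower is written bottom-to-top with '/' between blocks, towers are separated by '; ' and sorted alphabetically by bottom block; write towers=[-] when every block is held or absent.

towers=[F/A/C/G/D/B; H] holding=E

before: towers=[F/A/C/G/D/B/E; H] holding=-
pre[unstack(E, B)]: on(E,B) ✓, clear(E) ✓, handempty ✓
all met → apply unstack(E, B)
after:  towers=[F/A/C/G/D/B; H] holding=E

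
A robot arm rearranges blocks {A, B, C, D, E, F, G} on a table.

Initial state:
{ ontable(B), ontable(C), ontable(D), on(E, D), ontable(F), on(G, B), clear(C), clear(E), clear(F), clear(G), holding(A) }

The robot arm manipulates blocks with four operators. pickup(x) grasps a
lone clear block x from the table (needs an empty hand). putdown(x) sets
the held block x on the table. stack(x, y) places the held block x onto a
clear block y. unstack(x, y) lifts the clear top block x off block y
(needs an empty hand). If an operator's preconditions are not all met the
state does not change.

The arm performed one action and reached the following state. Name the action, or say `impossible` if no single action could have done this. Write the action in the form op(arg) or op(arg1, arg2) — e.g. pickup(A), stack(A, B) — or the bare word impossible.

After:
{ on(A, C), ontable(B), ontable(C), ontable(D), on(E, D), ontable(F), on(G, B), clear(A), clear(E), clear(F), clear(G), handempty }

target: towers=[B/G; C/A; D/E; F] holding=-
        putdown(A) → towers=[A; B/G; C; D/E; F] holding=-
       stack(A, F) → towers=[B/G; C; D/E; F/A] holding=-
       stack(A, G) → towers=[B/G/A; C; D/E; F] holding=-
       stack(A, E) → towers=[B/G; C; D/E/A; F] holding=-
       stack(A, C) → towers=[B/G; C/A; D/E; F] holding=-  ← match

stack(A, C)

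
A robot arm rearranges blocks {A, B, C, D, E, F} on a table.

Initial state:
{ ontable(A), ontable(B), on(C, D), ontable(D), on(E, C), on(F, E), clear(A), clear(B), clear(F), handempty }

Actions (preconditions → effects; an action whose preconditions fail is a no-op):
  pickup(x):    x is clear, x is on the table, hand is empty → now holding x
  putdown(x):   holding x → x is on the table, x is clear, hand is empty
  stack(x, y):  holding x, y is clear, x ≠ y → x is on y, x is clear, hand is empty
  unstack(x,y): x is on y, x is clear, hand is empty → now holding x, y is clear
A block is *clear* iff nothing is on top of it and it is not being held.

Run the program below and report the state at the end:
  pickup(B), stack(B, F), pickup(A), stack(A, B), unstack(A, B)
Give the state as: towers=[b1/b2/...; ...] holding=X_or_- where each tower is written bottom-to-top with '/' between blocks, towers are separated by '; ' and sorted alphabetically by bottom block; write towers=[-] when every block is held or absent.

towers=[D/C/E/F/B] holding=A

step 1 (pickup(B)): towers=[A; D/C/E/F] holding=B
step 2 (stack(B, F)): towers=[A; D/C/E/F/B] holding=-
step 3 (pickup(A)): towers=[D/C/E/F/B] holding=A
step 4 (stack(A, B)): towers=[D/C/E/F/B/A] holding=-
step 5 (unstack(A, B)): towers=[D/C/E/F/B] holding=A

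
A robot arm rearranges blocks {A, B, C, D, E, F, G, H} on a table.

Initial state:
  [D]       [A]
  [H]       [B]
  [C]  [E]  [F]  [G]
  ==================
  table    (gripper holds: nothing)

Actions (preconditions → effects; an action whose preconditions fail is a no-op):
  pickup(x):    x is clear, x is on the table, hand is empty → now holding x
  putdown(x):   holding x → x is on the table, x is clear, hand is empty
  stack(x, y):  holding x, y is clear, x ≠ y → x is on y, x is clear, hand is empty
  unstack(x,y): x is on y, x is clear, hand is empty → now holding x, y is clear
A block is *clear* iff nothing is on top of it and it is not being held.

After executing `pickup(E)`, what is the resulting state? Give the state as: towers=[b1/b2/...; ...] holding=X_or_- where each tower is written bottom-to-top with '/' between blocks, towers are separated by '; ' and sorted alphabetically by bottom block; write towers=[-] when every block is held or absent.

towers=[C/H/D; F/B/A; G] holding=E

before: towers=[C/H/D; E; F/B/A; G] holding=-
pre[pickup(E)]: clear(E) yes, ontable(E) yes, handempty yes
all met → apply pickup(E)
after:  towers=[C/H/D; F/B/A; G] holding=E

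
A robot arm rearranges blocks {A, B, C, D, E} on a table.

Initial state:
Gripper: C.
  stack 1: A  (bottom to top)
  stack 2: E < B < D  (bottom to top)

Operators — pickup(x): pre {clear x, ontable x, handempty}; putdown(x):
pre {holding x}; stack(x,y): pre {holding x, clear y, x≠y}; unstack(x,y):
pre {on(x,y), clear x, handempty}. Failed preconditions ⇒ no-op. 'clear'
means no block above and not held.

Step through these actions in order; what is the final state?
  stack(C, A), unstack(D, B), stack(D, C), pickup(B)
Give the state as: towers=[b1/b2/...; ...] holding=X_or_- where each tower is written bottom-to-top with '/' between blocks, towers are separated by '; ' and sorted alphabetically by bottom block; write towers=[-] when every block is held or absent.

step 1 (stack(C, A)): towers=[A/C; E/B/D] holding=-
step 2 (unstack(D, B)): towers=[A/C; E/B] holding=D
step 3 (stack(D, C)): towers=[A/C/D; E/B] holding=-
step 4 (pickup(B)) [no-op]: towers=[A/C/D; E/B] holding=-

towers=[A/C/D; E/B] holding=-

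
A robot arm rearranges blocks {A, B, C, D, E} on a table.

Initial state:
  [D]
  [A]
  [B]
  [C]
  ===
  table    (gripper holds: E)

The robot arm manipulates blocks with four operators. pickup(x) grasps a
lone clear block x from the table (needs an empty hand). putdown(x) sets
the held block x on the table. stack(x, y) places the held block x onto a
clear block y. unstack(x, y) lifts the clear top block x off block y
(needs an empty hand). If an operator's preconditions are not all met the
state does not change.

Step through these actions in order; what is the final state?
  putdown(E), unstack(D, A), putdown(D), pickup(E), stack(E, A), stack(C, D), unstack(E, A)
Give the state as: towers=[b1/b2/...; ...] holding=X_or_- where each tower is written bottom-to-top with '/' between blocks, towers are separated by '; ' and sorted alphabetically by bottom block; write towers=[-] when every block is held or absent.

towers=[C/B/A; D] holding=E

step 1 (putdown(E)): towers=[C/B/A/D; E] holding=-
step 2 (unstack(D, A)): towers=[C/B/A; E] holding=D
step 3 (putdown(D)): towers=[C/B/A; D; E] holding=-
step 4 (pickup(E)): towers=[C/B/A; D] holding=E
step 5 (stack(E, A)): towers=[C/B/A/E; D] holding=-
step 6 (stack(C, D)) [no-op]: towers=[C/B/A/E; D] holding=-
step 7 (unstack(E, A)): towers=[C/B/A; D] holding=E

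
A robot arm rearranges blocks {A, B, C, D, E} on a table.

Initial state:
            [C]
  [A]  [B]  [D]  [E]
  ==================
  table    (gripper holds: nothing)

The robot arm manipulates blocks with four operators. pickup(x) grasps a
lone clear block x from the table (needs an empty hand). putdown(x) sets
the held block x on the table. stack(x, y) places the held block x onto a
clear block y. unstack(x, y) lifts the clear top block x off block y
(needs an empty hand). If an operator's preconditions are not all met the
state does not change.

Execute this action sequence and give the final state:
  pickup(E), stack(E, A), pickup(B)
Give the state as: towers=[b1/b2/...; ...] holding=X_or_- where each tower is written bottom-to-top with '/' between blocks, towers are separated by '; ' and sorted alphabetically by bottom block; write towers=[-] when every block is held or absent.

step 1 (pickup(E)): towers=[A; B; D/C] holding=E
step 2 (stack(E, A)): towers=[A/E; B; D/C] holding=-
step 3 (pickup(B)): towers=[A/E; D/C] holding=B

towers=[A/E; D/C] holding=B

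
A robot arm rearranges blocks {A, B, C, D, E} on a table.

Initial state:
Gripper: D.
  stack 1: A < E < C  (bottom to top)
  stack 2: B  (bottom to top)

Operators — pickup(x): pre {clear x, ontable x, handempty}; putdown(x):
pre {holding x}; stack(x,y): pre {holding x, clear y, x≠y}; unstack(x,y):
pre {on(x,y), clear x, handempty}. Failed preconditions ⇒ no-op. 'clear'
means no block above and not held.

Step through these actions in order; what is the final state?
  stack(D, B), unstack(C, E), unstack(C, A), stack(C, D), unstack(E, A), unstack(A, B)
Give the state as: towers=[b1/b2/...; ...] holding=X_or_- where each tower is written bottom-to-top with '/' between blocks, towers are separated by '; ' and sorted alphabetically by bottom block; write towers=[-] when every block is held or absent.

towers=[A; B/D/C] holding=E

step 1 (stack(D, B)): towers=[A/E/C; B/D] holding=-
step 2 (unstack(C, E)): towers=[A/E; B/D] holding=C
step 3 (unstack(C, A)) [no-op]: towers=[A/E; B/D] holding=C
step 4 (stack(C, D)): towers=[A/E; B/D/C] holding=-
step 5 (unstack(E, A)): towers=[A; B/D/C] holding=E
step 6 (unstack(A, B)) [no-op]: towers=[A; B/D/C] holding=E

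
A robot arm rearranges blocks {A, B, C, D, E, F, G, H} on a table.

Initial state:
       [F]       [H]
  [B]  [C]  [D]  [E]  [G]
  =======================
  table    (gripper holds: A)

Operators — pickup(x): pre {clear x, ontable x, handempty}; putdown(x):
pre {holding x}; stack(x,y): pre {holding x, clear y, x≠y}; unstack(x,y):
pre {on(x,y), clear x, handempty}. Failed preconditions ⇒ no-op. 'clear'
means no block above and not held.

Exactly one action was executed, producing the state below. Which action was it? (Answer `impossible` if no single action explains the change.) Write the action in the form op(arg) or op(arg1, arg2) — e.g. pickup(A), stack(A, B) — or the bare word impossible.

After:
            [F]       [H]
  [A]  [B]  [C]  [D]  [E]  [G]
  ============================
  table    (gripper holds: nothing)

target: towers=[A; B; C/F; D; E/H; G] holding=-
        putdown(A) → towers=[A; B; C/F; D; E/H; G] holding=-  ← match
       stack(A, G) → towers=[B; C/F; D; E/H; G/A] holding=-
       stack(A, H) → towers=[B; C/F; D; E/H/A; G] holding=-
       stack(A, B) → towers=[B/A; C/F; D; E/H; G] holding=-
       stack(A, F) → towers=[B; C/F/A; D; E/H; G] holding=-
       stack(A, D) → towers=[B; C/F; D/A; E/H; G] holding=-

putdown(A)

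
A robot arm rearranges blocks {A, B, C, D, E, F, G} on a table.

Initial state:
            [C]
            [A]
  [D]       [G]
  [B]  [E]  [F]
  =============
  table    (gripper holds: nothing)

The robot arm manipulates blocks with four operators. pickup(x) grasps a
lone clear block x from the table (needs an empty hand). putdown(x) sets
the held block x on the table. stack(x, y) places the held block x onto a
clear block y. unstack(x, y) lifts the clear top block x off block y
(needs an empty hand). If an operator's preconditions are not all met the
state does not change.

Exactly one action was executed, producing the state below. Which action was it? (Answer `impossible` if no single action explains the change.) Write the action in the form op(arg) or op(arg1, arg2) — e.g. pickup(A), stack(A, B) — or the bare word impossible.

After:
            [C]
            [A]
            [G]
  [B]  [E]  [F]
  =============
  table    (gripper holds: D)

target: towers=[B; E; F/G/A/C] holding=D
     unstack(D, B) → towers=[B; E; F/G/A/C] holding=D  ← match
         pickup(E) → towers=[B/D; F/G/A/C] holding=E
     unstack(C, A) → towers=[B/D; E; F/G/A] holding=C

unstack(D, B)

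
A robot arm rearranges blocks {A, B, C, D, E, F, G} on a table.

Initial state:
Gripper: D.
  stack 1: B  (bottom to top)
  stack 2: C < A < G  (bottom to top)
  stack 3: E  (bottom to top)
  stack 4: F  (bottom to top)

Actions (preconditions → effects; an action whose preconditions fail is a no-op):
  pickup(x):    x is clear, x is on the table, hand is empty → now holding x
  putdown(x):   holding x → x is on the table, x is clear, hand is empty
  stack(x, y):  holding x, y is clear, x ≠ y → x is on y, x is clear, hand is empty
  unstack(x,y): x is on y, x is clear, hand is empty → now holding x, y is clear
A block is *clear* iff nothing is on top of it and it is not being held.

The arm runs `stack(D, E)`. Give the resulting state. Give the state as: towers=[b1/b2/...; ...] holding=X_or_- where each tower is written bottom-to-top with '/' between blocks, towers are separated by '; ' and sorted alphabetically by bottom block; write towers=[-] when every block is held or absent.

before: towers=[B; C/A/G; E; F] holding=D
pre[stack(D, E)]: holding(D) yes, clear(E) yes, D≠E yes
all met → apply stack(D, E)
after:  towers=[B; C/A/G; E/D; F] holding=-

towers=[B; C/A/G; E/D; F] holding=-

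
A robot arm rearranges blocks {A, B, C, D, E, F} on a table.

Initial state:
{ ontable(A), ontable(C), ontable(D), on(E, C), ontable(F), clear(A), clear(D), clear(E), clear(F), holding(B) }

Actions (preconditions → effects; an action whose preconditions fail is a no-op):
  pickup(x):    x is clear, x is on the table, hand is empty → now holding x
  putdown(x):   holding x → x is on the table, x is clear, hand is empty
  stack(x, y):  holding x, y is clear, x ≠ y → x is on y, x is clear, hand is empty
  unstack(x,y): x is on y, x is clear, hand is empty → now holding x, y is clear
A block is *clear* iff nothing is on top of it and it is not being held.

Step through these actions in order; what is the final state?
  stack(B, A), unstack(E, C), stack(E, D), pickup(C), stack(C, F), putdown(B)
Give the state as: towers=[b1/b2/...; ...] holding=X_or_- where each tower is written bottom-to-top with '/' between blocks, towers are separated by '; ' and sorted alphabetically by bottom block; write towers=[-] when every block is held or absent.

towers=[A/B; D/E; F/C] holding=-

step 1 (stack(B, A)): towers=[A/B; C/E; D; F] holding=-
step 2 (unstack(E, C)): towers=[A/B; C; D; F] holding=E
step 3 (stack(E, D)): towers=[A/B; C; D/E; F] holding=-
step 4 (pickup(C)): towers=[A/B; D/E; F] holding=C
step 5 (stack(C, F)): towers=[A/B; D/E; F/C] holding=-
step 6 (putdown(B)) [no-op]: towers=[A/B; D/E; F/C] holding=-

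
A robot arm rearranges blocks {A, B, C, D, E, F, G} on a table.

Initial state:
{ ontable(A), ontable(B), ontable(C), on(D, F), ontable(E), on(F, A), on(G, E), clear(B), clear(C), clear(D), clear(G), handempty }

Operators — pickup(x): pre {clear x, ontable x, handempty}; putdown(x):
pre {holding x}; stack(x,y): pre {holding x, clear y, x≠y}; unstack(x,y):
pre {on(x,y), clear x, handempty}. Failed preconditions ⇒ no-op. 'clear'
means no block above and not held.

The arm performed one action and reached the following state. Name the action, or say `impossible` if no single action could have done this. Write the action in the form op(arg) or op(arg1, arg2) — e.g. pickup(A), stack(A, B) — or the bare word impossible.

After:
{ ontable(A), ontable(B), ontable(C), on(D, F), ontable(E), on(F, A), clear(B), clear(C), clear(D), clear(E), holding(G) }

unstack(G, E)

target: towers=[A/F/D; B; C; E] holding=G
         pickup(B) → towers=[A/F/D; C; E/G] holding=B
     unstack(G, E) → towers=[A/F/D; B; C; E] holding=G  ← match
     unstack(D, F) → towers=[A/F; B; C; E/G] holding=D
         pickup(C) → towers=[A/F/D; B; E/G] holding=C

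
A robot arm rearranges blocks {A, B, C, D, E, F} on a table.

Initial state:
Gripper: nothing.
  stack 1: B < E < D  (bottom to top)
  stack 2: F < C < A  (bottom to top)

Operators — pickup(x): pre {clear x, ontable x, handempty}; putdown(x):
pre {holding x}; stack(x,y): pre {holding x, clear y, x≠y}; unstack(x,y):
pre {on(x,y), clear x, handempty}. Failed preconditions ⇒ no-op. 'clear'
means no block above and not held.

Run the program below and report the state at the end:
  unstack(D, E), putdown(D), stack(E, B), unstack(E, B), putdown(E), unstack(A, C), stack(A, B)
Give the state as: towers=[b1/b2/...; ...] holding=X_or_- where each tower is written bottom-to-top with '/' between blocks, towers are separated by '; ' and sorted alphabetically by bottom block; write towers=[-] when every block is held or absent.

step 1 (unstack(D, E)): towers=[B/E; F/C/A] holding=D
step 2 (putdown(D)): towers=[B/E; D; F/C/A] holding=-
step 3 (stack(E, B)) [no-op]: towers=[B/E; D; F/C/A] holding=-
step 4 (unstack(E, B)): towers=[B; D; F/C/A] holding=E
step 5 (putdown(E)): towers=[B; D; E; F/C/A] holding=-
step 6 (unstack(A, C)): towers=[B; D; E; F/C] holding=A
step 7 (stack(A, B)): towers=[B/A; D; E; F/C] holding=-

towers=[B/A; D; E; F/C] holding=-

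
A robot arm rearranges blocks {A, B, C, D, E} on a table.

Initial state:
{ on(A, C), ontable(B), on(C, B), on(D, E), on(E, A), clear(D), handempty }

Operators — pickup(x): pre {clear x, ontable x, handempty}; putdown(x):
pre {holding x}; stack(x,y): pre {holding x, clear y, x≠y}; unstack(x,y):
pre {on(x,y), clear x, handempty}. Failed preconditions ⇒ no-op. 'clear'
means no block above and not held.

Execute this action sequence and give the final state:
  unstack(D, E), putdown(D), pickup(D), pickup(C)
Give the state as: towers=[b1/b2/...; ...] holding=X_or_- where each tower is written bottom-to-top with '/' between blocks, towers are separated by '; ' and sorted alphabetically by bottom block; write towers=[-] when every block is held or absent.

towers=[B/C/A/E] holding=D

step 1 (unstack(D, E)): towers=[B/C/A/E] holding=D
step 2 (putdown(D)): towers=[B/C/A/E; D] holding=-
step 3 (pickup(D)): towers=[B/C/A/E] holding=D
step 4 (pickup(C)) [no-op]: towers=[B/C/A/E] holding=D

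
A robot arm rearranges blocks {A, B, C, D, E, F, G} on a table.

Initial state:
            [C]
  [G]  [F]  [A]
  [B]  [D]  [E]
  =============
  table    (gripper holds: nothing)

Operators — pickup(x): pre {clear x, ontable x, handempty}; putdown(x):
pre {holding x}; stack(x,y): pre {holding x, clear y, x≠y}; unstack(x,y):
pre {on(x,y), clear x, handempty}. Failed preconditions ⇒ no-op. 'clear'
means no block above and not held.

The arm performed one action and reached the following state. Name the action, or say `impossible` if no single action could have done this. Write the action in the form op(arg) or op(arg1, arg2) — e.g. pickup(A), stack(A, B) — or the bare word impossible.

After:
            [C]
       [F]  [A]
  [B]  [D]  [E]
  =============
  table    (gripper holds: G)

target: towers=[B; D/F; E/A/C] holding=G
     unstack(F, D) → towers=[B/G; D; E/A/C] holding=F
     unstack(G, B) → towers=[B; D/F; E/A/C] holding=G  ← match
     unstack(C, A) → towers=[B/G; D/F; E/A] holding=C

unstack(G, B)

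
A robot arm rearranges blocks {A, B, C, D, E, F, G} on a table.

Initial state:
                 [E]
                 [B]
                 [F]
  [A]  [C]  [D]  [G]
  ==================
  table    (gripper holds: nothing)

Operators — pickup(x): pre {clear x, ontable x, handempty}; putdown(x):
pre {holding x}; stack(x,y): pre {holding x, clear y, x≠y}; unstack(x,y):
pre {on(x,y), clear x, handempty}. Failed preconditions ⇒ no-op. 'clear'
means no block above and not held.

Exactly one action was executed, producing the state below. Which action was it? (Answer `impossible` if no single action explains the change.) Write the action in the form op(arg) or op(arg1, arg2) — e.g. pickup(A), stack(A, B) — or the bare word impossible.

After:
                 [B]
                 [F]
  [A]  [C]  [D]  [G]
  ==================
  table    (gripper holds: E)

unstack(E, B)

target: towers=[A; C; D; G/F/B] holding=E
         pickup(D) → towers=[A; C; G/F/B/E] holding=D
         pickup(A) → towers=[C; D; G/F/B/E] holding=A
     unstack(E, B) → towers=[A; C; D; G/F/B] holding=E  ← match
         pickup(C) → towers=[A; D; G/F/B/E] holding=C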